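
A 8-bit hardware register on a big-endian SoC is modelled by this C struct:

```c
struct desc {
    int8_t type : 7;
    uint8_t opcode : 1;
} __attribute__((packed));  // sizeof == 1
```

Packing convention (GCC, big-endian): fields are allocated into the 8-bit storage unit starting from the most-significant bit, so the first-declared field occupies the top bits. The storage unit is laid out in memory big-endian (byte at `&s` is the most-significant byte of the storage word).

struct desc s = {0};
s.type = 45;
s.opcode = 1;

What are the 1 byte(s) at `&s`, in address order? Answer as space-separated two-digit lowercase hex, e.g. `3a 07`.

5b

type:7 = 45 → 0x2d << 1 → word 0x5a
opcode:1 = 1 → 0x1 << 0 → word 0x5b
word = 0x5b → big-endian bytes:
  [0]=0x5b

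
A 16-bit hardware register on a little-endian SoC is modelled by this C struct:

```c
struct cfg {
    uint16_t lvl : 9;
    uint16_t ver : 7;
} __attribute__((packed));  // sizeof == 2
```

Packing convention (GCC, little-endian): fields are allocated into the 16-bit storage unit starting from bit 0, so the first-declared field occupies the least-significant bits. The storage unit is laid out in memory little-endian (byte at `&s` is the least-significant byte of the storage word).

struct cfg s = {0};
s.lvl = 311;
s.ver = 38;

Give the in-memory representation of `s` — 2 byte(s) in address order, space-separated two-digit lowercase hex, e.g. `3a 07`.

37 4d

lvl (9b) val=311 bits=0x137 at bit 0: 0x0137
ver (7b) val=38 bits=0x26 at bit 9: 0x4d37
word = 0x4d37 → little-endian bytes:
  [0]=0x37  [1]=0x4d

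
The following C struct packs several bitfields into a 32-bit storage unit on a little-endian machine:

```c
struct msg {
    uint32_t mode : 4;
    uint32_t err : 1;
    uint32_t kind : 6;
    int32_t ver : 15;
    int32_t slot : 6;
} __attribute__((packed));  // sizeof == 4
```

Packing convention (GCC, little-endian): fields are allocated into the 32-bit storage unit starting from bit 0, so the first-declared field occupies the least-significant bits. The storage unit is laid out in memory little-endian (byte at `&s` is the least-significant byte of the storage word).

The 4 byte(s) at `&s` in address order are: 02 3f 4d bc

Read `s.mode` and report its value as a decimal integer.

2

[0]=0x02 [1]=0x3f [2]=0x4d [3]=0xbc (little-endian) → word 0xbc4d3f02
mode [0+:4] = (word>>0) & 0xf = 2  ←
err [4+:1] = (word>>4) & 0x1 = 0
kind [5+:6] = (word>>5) & 0x3f = 56
ver [11+:15] = (word>>11) & 0x7fff = 2471
slot [26+:6] = (word>>26) & 0x3f = 47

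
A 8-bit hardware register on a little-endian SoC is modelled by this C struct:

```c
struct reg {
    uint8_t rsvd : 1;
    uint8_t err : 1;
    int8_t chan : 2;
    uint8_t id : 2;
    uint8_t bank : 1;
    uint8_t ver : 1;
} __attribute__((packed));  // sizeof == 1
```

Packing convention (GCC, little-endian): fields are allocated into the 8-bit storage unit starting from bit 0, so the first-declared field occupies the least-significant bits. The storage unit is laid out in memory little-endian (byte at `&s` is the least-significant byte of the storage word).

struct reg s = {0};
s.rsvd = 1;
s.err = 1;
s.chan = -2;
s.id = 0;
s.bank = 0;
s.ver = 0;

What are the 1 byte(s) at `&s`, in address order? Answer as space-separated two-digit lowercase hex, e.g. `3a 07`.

rsvd (1b) val=1 bits=0x1 at bit 0: 0x01
err (1b) val=1 bits=0x1 at bit 1: 0x03
chan (2b) val=-2 bits=0x2 at bit 2: 0x0b
id (2b) val=0 bits=0x0 at bit 4: 0x0b
bank (1b) val=0 bits=0x0 at bit 6: 0x0b
ver (1b) val=0 bits=0x0 at bit 7: 0x0b
word = 0x0b → little-endian bytes:
  [0]=0x0b

0b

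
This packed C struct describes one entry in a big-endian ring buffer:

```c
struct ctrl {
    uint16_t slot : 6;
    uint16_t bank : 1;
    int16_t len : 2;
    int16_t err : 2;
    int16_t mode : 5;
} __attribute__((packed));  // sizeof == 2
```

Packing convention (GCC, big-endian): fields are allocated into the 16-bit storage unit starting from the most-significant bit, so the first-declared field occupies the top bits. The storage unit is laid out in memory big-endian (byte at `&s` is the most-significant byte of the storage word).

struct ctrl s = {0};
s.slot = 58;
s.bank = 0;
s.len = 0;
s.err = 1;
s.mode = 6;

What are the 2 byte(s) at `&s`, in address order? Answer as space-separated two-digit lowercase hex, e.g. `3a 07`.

[10+:6] slot=58 & 0x3f = 0x3a; word=0xe800
[9+:1] bank=0 & 0x1 = 0x0; word=0xe800
[7+:2] len=0 & 0x3 = 0x0; word=0xe800
[5+:2] err=1 & 0x3 = 0x1; word=0xe820
[0+:5] mode=6 & 0x1f = 0x6; word=0xe826
word = 0xe826 → big-endian bytes:
  [0]=0xe8  [1]=0x26

e8 26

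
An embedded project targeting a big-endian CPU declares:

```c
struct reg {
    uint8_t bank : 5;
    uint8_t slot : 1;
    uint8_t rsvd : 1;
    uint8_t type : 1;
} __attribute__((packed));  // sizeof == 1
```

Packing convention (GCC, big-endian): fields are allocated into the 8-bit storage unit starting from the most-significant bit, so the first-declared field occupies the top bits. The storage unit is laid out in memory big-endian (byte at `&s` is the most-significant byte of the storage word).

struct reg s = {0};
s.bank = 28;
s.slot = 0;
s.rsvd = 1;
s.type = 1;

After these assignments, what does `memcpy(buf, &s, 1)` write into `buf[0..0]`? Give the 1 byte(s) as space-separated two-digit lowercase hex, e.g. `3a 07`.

bank:5 = 28 → 0x1c << 3 → word 0xe0
slot:1 = 0 → 0x0 << 2 → word 0xe0
rsvd:1 = 1 → 0x1 << 1 → word 0xe2
type:1 = 1 → 0x1 << 0 → word 0xe3
word = 0xe3 → big-endian bytes:
  [0]=0xe3

e3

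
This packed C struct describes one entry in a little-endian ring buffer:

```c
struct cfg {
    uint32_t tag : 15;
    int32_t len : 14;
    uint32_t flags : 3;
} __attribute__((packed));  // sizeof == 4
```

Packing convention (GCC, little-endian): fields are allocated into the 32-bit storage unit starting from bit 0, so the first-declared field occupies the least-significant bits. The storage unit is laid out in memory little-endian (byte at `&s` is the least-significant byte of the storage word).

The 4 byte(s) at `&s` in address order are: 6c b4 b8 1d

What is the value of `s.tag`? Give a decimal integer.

[0]=0x6c [1]=0xb4 [2]=0xb8 [3]=0x1d (little-endian) → word 0x1db8b46c
tag [0+:15] = (word>>0) & 0x7fff = 13420  ←
len [15+:14] = (word>>15) & 0x3fff = 15217
flags [29+:3] = (word>>29) & 0x7 = 0

13420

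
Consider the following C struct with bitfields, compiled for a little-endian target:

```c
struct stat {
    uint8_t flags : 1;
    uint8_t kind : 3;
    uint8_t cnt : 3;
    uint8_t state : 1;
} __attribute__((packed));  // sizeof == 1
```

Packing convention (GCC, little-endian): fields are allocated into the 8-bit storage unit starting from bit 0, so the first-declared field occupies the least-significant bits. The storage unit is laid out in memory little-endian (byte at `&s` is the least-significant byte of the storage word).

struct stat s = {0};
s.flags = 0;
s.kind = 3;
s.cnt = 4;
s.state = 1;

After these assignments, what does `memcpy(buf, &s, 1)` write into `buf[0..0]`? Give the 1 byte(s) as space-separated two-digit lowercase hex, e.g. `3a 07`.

c6

flags:1 = 0 → 0x0 << 0 → word 0x00
kind:3 = 3 → 0x3 << 1 → word 0x06
cnt:3 = 4 → 0x4 << 4 → word 0x46
state:1 = 1 → 0x1 << 7 → word 0xc6
word = 0xc6 → little-endian bytes:
  [0]=0xc6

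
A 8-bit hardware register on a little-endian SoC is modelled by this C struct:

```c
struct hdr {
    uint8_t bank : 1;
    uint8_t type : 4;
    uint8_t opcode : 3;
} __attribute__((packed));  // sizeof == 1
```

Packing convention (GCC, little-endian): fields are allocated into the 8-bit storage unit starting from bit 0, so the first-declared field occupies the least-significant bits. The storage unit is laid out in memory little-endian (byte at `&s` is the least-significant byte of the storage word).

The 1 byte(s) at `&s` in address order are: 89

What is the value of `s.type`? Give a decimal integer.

4

[0]=0x89 (little-endian) → word 0x89
bank [0+:1] = (word>>0) & 0x1 = 1
type [1+:4] = (word>>1) & 0xf = 4  ←
opcode [5+:3] = (word>>5) & 0x7 = 4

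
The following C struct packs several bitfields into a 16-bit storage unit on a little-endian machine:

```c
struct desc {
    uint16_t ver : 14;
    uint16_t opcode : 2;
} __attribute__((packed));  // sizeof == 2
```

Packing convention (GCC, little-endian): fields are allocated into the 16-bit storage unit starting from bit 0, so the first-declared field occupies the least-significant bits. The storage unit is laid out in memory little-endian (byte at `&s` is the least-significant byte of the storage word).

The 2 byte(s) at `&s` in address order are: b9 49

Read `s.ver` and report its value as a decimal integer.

2489

[0]=0xb9 [1]=0x49 (little-endian) → word 0x49b9
ver:14 @ bit 0 → (0x49b9>>0)&0x3fff = 0x9b9  ←
opcode:2 @ bit 14 → (0x49b9>>14)&0x3 = 0x1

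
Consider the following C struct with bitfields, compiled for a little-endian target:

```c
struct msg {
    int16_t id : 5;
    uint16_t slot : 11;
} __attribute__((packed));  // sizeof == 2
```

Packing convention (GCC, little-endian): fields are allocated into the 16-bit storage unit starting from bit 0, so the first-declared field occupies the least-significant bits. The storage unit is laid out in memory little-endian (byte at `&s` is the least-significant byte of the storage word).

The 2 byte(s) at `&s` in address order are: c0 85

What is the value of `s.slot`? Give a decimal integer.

1070

[0]=0xc0 [1]=0x85 (little-endian) → word 0x85c0
id [0+:5] = (word>>0) & 0x1f = 0
slot [5+:11] = (word>>5) & 0x7ff = 1070  ←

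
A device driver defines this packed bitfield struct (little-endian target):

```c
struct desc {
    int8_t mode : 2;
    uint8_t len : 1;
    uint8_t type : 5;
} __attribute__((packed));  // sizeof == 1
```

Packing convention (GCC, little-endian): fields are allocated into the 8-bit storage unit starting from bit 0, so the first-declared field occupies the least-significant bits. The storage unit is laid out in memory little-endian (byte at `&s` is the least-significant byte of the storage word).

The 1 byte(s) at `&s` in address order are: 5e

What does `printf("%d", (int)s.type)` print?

[0]=0x5e (little-endian) → word 0x5e
mode [0+:2] = (word>>0) & 0x3 = 2
len [2+:1] = (word>>2) & 0x1 = 1
type [3+:5] = (word>>3) & 0x1f = 11  ←

11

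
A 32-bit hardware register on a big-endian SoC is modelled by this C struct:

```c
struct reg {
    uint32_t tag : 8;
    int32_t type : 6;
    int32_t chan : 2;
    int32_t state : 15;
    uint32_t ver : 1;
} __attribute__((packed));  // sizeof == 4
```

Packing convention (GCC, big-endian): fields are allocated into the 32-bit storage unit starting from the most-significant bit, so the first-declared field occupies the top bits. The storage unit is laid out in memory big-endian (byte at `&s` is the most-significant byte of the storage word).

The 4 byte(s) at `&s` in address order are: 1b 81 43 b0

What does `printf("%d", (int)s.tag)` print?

27

[0]=0x1b [1]=0x81 [2]=0x43 [3]=0xb0 (big-endian) → word 0x1b8143b0
tag [24+:8] = (word>>24) & 0xff = 27  ←
type [18+:6] = (word>>18) & 0x3f = 32
chan [16+:2] = (word>>16) & 0x3 = 1
state [1+:15] = (word>>1) & 0x7fff = 8664
ver [0+:1] = (word>>0) & 0x1 = 0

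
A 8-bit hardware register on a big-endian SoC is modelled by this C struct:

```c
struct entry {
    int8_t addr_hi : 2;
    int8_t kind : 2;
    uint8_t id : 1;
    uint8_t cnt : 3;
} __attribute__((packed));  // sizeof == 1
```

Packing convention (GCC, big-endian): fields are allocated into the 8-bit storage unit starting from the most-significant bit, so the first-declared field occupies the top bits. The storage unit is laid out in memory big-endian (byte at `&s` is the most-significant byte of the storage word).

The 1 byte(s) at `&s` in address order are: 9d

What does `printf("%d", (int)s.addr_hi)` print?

[0]=0x9d (big-endian) → word 0x9d
addr_hi:2 @ bit 6 → (0x9d>>6)&0x3 = 0x2  ←
kind:2 @ bit 4 → (0x9d>>4)&0x3 = 0x1
id:1 @ bit 3 → (0x9d>>3)&0x1 = 0x1
cnt:3 @ bit 0 → (0x9d>>0)&0x7 = 0x5
addr_hi signed 2b, MSB=1: 2 - 4 = -2

-2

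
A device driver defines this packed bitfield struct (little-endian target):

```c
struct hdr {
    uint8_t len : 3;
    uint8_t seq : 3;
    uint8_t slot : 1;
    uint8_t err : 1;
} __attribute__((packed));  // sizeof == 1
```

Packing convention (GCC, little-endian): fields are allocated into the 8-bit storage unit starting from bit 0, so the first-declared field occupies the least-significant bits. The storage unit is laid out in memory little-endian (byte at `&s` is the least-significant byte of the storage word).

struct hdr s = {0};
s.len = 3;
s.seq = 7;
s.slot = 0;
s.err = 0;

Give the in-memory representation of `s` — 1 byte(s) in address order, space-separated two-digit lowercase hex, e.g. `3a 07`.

[0+:3] len=3 & 0x7 = 0x3; word=0x03
[3+:3] seq=7 & 0x7 = 0x7; word=0x3b
[6+:1] slot=0 & 0x1 = 0x0; word=0x3b
[7+:1] err=0 & 0x1 = 0x0; word=0x3b
word = 0x3b → little-endian bytes:
  [0]=0x3b

3b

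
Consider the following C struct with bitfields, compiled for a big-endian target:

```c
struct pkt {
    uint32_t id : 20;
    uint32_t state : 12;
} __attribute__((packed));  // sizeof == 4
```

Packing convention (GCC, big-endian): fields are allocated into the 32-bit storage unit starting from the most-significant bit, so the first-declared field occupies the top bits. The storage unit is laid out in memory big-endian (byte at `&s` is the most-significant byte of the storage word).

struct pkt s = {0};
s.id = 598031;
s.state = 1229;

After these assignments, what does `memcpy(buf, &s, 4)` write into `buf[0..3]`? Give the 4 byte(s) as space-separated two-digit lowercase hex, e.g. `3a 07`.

92 00 f4 cd

[12+:20] id=598031 & 0xfffff = 0x9200f; word=0x9200f000
[0+:12] state=1229 & 0xfff = 0x4cd; word=0x9200f4cd
word = 0x9200f4cd → big-endian bytes:
  [0]=0x92  [1]=0x00  [2]=0xf4  [3]=0xcd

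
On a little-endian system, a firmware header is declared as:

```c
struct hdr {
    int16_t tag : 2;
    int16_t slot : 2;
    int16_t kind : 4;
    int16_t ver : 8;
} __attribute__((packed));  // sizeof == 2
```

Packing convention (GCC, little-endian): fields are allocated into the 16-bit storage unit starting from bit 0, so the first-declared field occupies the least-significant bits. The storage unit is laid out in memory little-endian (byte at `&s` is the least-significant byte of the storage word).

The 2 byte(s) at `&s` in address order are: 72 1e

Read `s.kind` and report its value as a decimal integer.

7

[0]=0x72 [1]=0x1e (little-endian) → word 0x1e72
tag [0+:2] = (word>>0) & 0x3 = 2
slot [2+:2] = (word>>2) & 0x3 = 0
kind [4+:4] = (word>>4) & 0xf = 7  ←
ver [8+:8] = (word>>8) & 0xff = 30
kind signed 4b, MSB=0: value = 7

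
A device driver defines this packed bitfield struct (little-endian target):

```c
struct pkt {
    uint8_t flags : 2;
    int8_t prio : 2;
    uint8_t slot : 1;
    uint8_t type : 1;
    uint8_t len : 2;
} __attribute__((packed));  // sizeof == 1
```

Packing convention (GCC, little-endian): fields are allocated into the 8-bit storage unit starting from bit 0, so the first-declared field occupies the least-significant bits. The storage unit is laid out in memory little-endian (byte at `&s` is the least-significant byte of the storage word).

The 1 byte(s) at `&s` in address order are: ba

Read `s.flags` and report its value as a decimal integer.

2

[0]=0xba (little-endian) → word 0xba
flags [0+:2] = (word>>0) & 0x3 = 2  ←
prio [2+:2] = (word>>2) & 0x3 = 2
slot [4+:1] = (word>>4) & 0x1 = 1
type [5+:1] = (word>>5) & 0x1 = 1
len [6+:2] = (word>>6) & 0x3 = 2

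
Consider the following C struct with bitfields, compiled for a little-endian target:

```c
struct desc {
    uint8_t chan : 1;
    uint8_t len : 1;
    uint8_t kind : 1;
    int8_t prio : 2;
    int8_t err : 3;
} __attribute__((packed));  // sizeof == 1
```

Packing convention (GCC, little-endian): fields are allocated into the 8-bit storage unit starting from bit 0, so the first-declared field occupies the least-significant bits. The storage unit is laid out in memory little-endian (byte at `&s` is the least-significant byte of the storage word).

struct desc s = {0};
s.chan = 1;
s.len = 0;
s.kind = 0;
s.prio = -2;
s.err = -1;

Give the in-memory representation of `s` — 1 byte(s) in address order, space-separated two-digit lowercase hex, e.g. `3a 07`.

f1

chan (1b) val=1 bits=0x1 at bit 0: 0x01
len (1b) val=0 bits=0x0 at bit 1: 0x01
kind (1b) val=0 bits=0x0 at bit 2: 0x01
prio (2b) val=-2 bits=0x2 at bit 3: 0x11
err (3b) val=-1 bits=0x7 at bit 5: 0xf1
word = 0xf1 → little-endian bytes:
  [0]=0xf1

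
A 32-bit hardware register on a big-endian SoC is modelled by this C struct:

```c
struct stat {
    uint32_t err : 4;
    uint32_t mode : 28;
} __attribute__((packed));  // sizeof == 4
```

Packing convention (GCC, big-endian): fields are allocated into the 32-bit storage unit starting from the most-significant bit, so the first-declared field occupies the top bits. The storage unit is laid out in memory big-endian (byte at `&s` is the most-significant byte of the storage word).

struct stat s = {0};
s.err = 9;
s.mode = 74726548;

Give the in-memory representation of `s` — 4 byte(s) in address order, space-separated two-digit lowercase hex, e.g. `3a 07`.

err (4b) val=9 bits=0x9 at bit 28: 0x90000000
mode (28b) val=74726548 bits=0x4743c94 at bit 0: 0x94743c94
word = 0x94743c94 → big-endian bytes:
  [0]=0x94  [1]=0x74  [2]=0x3c  [3]=0x94

94 74 3c 94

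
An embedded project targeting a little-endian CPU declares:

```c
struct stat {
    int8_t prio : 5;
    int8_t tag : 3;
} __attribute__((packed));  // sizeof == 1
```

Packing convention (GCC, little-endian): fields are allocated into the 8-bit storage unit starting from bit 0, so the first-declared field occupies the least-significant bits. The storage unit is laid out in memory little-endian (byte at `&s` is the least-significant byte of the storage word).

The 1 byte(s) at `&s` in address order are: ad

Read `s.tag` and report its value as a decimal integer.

[0]=0xad (little-endian) → word 0xad
prio:5 @ bit 0 → (0xad>>0)&0x1f = 0xd
tag:3 @ bit 5 → (0xad>>5)&0x7 = 0x5  ←
tag signed 3b, MSB=1: 5 - 8 = -3

-3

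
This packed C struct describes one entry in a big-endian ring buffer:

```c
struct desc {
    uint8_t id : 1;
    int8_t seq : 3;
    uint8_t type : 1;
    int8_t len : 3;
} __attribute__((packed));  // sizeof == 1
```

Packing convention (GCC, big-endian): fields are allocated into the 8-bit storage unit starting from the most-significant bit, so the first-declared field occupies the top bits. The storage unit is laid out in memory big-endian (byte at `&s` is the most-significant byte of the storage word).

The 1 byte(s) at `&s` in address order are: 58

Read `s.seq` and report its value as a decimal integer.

[0]=0x58 (big-endian) → word 0x58
id [7+:1] = (word>>7) & 0x1 = 0
seq [4+:3] = (word>>4) & 0x7 = 5  ←
type [3+:1] = (word>>3) & 0x1 = 1
len [0+:3] = (word>>0) & 0x7 = 0
seq signed 3b, MSB=1: 5 - 8 = -3

-3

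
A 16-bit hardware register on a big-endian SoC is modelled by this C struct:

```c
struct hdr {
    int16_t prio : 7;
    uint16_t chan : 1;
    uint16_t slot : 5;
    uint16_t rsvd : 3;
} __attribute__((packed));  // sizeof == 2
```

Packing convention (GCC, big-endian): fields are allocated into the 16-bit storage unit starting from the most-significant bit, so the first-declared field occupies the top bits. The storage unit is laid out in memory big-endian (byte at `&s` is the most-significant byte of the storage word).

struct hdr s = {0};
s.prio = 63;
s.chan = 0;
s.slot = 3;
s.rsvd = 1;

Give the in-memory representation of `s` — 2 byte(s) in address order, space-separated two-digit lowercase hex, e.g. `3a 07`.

[9+:7] prio=63 & 0x7f = 0x3f; word=0x7e00
[8+:1] chan=0 & 0x1 = 0x0; word=0x7e00
[3+:5] slot=3 & 0x1f = 0x3; word=0x7e18
[0+:3] rsvd=1 & 0x7 = 0x1; word=0x7e19
word = 0x7e19 → big-endian bytes:
  [0]=0x7e  [1]=0x19

7e 19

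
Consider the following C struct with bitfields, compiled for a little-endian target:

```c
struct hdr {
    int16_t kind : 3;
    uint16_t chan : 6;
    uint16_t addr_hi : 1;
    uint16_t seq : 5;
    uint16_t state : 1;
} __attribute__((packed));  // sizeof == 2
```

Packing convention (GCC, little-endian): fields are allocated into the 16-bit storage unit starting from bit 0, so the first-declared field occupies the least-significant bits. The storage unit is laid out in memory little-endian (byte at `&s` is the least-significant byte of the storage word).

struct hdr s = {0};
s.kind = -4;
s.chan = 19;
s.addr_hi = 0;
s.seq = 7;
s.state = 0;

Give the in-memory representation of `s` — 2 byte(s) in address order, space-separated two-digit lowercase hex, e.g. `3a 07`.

kind:3 = -4 → 0x4 << 0 → word 0x0004
chan:6 = 19 → 0x13 << 3 → word 0x009c
addr_hi:1 = 0 → 0x0 << 9 → word 0x009c
seq:5 = 7 → 0x7 << 10 → word 0x1c9c
state:1 = 0 → 0x0 << 15 → word 0x1c9c
word = 0x1c9c → little-endian bytes:
  [0]=0x9c  [1]=0x1c

9c 1c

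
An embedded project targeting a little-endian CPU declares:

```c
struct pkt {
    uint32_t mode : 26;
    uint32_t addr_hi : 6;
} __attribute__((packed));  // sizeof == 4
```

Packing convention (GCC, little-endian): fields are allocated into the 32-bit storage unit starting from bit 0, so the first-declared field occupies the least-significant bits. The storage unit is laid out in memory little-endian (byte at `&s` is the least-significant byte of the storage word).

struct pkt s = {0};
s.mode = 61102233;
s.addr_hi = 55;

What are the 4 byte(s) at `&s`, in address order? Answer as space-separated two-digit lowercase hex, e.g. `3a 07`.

99 58 a4 df

[0+:26] mode=61102233 & 0x3ffffff = 0x3a45899; word=0x03a45899
[26+:6] addr_hi=55 & 0x3f = 0x37; word=0xdfa45899
word = 0xdfa45899 → little-endian bytes:
  [0]=0x99  [1]=0x58  [2]=0xa4  [3]=0xdf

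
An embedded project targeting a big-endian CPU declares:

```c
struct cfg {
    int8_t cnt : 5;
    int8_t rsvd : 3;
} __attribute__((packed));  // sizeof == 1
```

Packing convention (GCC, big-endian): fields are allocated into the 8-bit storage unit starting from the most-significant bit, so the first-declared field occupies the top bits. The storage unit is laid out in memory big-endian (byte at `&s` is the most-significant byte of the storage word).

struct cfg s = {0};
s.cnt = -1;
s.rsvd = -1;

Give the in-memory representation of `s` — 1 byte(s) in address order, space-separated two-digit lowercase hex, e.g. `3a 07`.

[3+:5] cnt=-1 & 0x1f = 0x1f; word=0xf8
[0+:3] rsvd=-1 & 0x7 = 0x7; word=0xff
word = 0xff → big-endian bytes:
  [0]=0xff

ff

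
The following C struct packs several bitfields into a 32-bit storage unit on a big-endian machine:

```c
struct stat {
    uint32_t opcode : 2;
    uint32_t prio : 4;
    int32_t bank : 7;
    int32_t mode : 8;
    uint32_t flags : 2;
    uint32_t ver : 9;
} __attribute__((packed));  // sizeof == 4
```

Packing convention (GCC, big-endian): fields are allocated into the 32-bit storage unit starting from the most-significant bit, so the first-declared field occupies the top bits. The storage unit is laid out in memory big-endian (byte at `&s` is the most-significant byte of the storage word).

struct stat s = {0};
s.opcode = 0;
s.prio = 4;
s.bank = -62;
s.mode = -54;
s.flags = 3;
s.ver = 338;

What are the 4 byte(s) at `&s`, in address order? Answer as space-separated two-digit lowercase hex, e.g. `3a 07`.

opcode (2b) val=0 bits=0x0 at bit 30: 0x00000000
prio (4b) val=4 bits=0x4 at bit 26: 0x10000000
bank (7b) val=-62 bits=0x42 at bit 19: 0x12100000
mode (8b) val=-54 bits=0xca at bit 11: 0x12165000
flags (2b) val=3 bits=0x3 at bit 9: 0x12165600
ver (9b) val=338 bits=0x152 at bit 0: 0x12165752
word = 0x12165752 → big-endian bytes:
  [0]=0x12  [1]=0x16  [2]=0x57  [3]=0x52

12 16 57 52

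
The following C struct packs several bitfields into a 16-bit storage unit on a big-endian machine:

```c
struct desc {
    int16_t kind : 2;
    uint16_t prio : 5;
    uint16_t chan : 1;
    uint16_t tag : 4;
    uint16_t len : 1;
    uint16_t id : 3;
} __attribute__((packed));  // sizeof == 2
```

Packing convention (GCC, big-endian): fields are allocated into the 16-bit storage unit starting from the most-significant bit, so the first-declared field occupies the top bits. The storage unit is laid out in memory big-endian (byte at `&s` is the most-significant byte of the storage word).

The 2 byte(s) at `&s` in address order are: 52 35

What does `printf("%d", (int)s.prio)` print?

[0]=0x52 [1]=0x35 (big-endian) → word 0x5235
kind:2 @ bit 14 → (0x5235>>14)&0x3 = 0x1
prio:5 @ bit 9 → (0x5235>>9)&0x1f = 0x9  ←
chan:1 @ bit 8 → (0x5235>>8)&0x1 = 0x0
tag:4 @ bit 4 → (0x5235>>4)&0xf = 0x3
len:1 @ bit 3 → (0x5235>>3)&0x1 = 0x0
id:3 @ bit 0 → (0x5235>>0)&0x7 = 0x5

9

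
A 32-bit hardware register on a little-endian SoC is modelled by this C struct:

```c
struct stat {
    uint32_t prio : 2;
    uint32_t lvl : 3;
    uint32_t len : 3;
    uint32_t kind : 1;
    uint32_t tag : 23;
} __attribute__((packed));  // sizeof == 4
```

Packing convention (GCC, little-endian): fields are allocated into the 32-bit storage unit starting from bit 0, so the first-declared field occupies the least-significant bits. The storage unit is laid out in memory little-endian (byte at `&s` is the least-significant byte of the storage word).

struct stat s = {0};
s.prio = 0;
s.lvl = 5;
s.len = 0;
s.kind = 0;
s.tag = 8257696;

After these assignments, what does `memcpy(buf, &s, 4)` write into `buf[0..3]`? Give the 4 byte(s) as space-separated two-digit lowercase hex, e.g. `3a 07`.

14 40 01 fc

[0+:2] prio=0 & 0x3 = 0x0; word=0x00000000
[2+:3] lvl=5 & 0x7 = 0x5; word=0x00000014
[5+:3] len=0 & 0x7 = 0x0; word=0x00000014
[8+:1] kind=0 & 0x1 = 0x0; word=0x00000014
[9+:23] tag=8257696 & 0x7fffff = 0x7e00a0; word=0xfc014014
word = 0xfc014014 → little-endian bytes:
  [0]=0x14  [1]=0x40  [2]=0x01  [3]=0xfc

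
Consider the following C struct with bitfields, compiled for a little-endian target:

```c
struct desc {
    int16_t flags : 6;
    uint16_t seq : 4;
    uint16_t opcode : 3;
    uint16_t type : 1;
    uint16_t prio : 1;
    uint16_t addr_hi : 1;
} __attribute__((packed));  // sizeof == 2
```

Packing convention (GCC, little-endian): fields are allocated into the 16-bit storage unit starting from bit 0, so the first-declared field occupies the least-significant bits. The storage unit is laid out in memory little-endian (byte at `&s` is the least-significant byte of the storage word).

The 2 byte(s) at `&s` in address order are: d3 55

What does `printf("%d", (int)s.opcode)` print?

5

[0]=0xd3 [1]=0x55 (little-endian) → word 0x55d3
flags:6 @ bit 0 → (0x55d3>>0)&0x3f = 0x13
seq:4 @ bit 6 → (0x55d3>>6)&0xf = 0x7
opcode:3 @ bit 10 → (0x55d3>>10)&0x7 = 0x5  ←
type:1 @ bit 13 → (0x55d3>>13)&0x1 = 0x0
prio:1 @ bit 14 → (0x55d3>>14)&0x1 = 0x1
addr_hi:1 @ bit 15 → (0x55d3>>15)&0x1 = 0x0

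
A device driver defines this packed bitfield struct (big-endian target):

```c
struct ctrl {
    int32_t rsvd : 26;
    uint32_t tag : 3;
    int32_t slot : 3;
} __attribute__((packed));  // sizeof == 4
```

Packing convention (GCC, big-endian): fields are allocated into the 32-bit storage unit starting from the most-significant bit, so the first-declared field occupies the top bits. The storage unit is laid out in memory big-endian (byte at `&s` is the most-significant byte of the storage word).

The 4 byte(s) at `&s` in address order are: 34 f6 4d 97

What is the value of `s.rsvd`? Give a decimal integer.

[0]=0x34 [1]=0xf6 [2]=0x4d [3]=0x97 (big-endian) → word 0x34f64d97
rsvd [6+:26] = (word>>6) & 0x3ffffff = 13883702  ←
tag [3+:3] = (word>>3) & 0x7 = 2
slot [0+:3] = (word>>0) & 0x7 = 7
rsvd signed 26b, MSB=0: value = 13883702

13883702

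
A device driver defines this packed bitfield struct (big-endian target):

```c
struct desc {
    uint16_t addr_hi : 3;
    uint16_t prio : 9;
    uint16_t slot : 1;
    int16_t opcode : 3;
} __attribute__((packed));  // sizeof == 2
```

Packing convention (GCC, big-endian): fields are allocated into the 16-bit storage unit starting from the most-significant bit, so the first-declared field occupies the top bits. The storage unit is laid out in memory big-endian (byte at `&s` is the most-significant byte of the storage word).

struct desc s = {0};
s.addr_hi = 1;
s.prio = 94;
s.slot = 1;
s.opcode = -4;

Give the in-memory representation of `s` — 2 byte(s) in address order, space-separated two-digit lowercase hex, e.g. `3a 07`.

addr_hi:3 = 1 → 0x1 << 13 → word 0x2000
prio:9 = 94 → 0x5e << 4 → word 0x25e0
slot:1 = 1 → 0x1 << 3 → word 0x25e8
opcode:3 = -4 → 0x4 << 0 → word 0x25ec
word = 0x25ec → big-endian bytes:
  [0]=0x25  [1]=0xec

25 ec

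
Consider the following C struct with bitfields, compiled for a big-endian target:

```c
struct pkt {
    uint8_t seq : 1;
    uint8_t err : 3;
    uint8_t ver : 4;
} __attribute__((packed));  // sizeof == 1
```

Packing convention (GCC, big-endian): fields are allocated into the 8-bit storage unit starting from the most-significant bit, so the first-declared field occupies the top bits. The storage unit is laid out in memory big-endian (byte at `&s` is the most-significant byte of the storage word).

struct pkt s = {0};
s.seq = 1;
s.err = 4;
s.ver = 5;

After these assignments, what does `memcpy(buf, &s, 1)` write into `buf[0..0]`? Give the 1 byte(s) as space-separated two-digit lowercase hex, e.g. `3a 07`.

c5

seq:1 = 1 → 0x1 << 7 → word 0x80
err:3 = 4 → 0x4 << 4 → word 0xc0
ver:4 = 5 → 0x5 << 0 → word 0xc5
word = 0xc5 → big-endian bytes:
  [0]=0xc5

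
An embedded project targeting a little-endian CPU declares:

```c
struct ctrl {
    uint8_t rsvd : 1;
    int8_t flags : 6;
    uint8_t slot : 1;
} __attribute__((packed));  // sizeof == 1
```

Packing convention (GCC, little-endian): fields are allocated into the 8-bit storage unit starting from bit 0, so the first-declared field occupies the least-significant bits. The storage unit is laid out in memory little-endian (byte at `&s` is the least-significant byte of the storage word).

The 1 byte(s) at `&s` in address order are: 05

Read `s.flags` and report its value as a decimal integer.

2

[0]=0x05 (little-endian) → word 0x05
rsvd [0+:1] = (word>>0) & 0x1 = 1
flags [1+:6] = (word>>1) & 0x3f = 2  ←
slot [7+:1] = (word>>7) & 0x1 = 0
flags signed 6b, MSB=0: value = 2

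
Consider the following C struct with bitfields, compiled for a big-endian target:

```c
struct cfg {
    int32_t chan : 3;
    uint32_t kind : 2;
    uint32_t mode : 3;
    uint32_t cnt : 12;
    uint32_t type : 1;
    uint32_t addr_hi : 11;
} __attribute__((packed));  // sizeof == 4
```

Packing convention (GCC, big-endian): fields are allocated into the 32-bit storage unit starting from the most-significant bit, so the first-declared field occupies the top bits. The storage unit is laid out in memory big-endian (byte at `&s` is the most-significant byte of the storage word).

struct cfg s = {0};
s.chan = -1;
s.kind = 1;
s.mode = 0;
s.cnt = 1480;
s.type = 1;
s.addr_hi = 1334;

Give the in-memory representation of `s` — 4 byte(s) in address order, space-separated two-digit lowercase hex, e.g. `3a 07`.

chan:3 = -1 → 0x7 << 29 → word 0xe0000000
kind:2 = 1 → 0x1 << 27 → word 0xe8000000
mode:3 = 0 → 0x0 << 24 → word 0xe8000000
cnt:12 = 1480 → 0x5c8 << 12 → word 0xe85c8000
type:1 = 1 → 0x1 << 11 → word 0xe85c8800
addr_hi:11 = 1334 → 0x536 << 0 → word 0xe85c8d36
word = 0xe85c8d36 → big-endian bytes:
  [0]=0xe8  [1]=0x5c  [2]=0x8d  [3]=0x36

e8 5c 8d 36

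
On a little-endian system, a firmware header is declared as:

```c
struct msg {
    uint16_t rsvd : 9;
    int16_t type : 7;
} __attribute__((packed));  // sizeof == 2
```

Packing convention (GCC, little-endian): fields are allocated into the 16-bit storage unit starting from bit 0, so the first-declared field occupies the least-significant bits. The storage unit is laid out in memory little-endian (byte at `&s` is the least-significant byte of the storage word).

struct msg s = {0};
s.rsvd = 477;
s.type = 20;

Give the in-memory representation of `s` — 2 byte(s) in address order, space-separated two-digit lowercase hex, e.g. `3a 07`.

dd 29

rsvd (9b) val=477 bits=0x1dd at bit 0: 0x01dd
type (7b) val=20 bits=0x14 at bit 9: 0x29dd
word = 0x29dd → little-endian bytes:
  [0]=0xdd  [1]=0x29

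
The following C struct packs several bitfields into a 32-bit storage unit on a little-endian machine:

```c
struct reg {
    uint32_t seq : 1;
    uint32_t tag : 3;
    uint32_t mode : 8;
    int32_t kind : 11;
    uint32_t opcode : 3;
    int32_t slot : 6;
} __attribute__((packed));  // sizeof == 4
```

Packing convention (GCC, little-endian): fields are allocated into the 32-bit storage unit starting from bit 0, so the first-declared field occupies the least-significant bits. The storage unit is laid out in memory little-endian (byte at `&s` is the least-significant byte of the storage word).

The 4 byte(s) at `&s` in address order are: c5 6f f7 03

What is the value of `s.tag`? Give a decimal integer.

[0]=0xc5 [1]=0x6f [2]=0xf7 [3]=0x03 (little-endian) → word 0x03f76fc5
seq:1 @ bit 0 → (0x03f76fc5>>0)&0x1 = 0x1
tag:3 @ bit 1 → (0x03f76fc5>>1)&0x7 = 0x2  ←
mode:8 @ bit 4 → (0x03f76fc5>>4)&0xff = 0xfc
kind:11 @ bit 12 → (0x03f76fc5>>12)&0x7ff = 0x776
opcode:3 @ bit 23 → (0x03f76fc5>>23)&0x7 = 0x7
slot:6 @ bit 26 → (0x03f76fc5>>26)&0x3f = 0x0

2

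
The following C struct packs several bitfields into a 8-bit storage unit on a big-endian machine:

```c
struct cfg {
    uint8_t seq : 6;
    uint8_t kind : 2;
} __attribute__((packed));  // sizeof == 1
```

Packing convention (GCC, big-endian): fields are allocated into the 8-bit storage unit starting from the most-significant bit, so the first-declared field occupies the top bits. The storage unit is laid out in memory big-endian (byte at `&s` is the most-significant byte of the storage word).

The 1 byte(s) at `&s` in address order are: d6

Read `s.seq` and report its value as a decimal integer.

53

[0]=0xd6 (big-endian) → word 0xd6
seq [2+:6] = (word>>2) & 0x3f = 53  ←
kind [0+:2] = (word>>0) & 0x3 = 2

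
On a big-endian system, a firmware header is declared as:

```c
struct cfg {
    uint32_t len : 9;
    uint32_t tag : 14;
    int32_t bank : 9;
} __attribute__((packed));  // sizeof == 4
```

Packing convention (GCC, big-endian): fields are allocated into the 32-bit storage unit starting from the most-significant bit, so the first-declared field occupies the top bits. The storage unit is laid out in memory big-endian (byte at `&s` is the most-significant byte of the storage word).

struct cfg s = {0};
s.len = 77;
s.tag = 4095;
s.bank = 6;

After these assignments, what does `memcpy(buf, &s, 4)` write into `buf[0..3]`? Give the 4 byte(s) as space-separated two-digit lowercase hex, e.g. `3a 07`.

[23+:9] len=77 & 0x1ff = 0x4d; word=0x26800000
[9+:14] tag=4095 & 0x3fff = 0xfff; word=0x269ffe00
[0+:9] bank=6 & 0x1ff = 0x6; word=0x269ffe06
word = 0x269ffe06 → big-endian bytes:
  [0]=0x26  [1]=0x9f  [2]=0xfe  [3]=0x06

26 9f fe 06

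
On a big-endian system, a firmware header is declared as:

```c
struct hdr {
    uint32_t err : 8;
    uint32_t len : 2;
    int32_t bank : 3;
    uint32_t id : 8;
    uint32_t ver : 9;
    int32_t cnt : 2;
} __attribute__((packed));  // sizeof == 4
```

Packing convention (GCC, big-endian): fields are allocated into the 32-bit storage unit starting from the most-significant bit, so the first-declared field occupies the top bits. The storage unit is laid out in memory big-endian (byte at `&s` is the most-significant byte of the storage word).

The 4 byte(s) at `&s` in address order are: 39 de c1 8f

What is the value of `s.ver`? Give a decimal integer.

[0]=0x39 [1]=0xde [2]=0xc1 [3]=0x8f (big-endian) → word 0x39dec18f
err [24+:8] = (word>>24) & 0xff = 57
len [22+:2] = (word>>22) & 0x3 = 3
bank [19+:3] = (word>>19) & 0x7 = 3
id [11+:8] = (word>>11) & 0xff = 216
ver [2+:9] = (word>>2) & 0x1ff = 99  ←
cnt [0+:2] = (word>>0) & 0x3 = 3

99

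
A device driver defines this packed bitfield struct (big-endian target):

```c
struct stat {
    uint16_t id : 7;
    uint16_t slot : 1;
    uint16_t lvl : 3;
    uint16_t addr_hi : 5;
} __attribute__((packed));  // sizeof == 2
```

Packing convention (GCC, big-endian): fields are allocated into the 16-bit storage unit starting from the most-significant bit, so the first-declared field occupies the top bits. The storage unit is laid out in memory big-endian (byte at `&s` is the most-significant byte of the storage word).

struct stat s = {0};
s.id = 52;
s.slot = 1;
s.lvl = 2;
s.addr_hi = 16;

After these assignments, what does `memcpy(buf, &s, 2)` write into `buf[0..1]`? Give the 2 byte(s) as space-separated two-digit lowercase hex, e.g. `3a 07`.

[9+:7] id=52 & 0x7f = 0x34; word=0x6800
[8+:1] slot=1 & 0x1 = 0x1; word=0x6900
[5+:3] lvl=2 & 0x7 = 0x2; word=0x6940
[0+:5] addr_hi=16 & 0x1f = 0x10; word=0x6950
word = 0x6950 → big-endian bytes:
  [0]=0x69  [1]=0x50

69 50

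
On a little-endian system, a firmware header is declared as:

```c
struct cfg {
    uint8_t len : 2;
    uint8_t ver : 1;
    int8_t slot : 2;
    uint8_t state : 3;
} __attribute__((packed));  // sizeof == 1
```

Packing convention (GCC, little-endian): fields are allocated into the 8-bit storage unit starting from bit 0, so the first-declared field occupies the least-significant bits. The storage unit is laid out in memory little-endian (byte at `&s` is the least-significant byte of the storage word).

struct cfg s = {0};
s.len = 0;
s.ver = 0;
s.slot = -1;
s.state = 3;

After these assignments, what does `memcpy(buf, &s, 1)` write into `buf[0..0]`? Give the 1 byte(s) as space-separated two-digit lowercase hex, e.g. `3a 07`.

78

len (2b) val=0 bits=0x0 at bit 0: 0x00
ver (1b) val=0 bits=0x0 at bit 2: 0x00
slot (2b) val=-1 bits=0x3 at bit 3: 0x18
state (3b) val=3 bits=0x3 at bit 5: 0x78
word = 0x78 → little-endian bytes:
  [0]=0x78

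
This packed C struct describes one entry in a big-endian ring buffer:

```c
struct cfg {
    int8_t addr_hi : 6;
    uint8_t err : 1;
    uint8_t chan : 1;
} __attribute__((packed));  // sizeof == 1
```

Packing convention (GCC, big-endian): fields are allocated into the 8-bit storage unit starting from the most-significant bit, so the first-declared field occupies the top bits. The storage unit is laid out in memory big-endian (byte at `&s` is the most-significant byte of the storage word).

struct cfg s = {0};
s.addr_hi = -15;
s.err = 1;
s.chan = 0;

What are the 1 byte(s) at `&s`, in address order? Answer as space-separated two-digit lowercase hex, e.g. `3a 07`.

c6

addr_hi:6 = -15 → 0x31 << 2 → word 0xc4
err:1 = 1 → 0x1 << 1 → word 0xc6
chan:1 = 0 → 0x0 << 0 → word 0xc6
word = 0xc6 → big-endian bytes:
  [0]=0xc6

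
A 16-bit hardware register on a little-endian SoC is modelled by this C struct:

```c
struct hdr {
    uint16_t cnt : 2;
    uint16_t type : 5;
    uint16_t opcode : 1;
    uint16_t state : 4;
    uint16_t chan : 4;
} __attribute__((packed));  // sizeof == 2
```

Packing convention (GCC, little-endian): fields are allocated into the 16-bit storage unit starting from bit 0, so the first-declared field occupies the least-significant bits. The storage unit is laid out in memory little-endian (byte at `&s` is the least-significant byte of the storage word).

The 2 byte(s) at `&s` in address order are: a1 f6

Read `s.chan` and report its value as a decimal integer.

[0]=0xa1 [1]=0xf6 (little-endian) → word 0xf6a1
cnt [0+:2] = (word>>0) & 0x3 = 1
type [2+:5] = (word>>2) & 0x1f = 8
opcode [7+:1] = (word>>7) & 0x1 = 1
state [8+:4] = (word>>8) & 0xf = 6
chan [12+:4] = (word>>12) & 0xf = 15  ←

15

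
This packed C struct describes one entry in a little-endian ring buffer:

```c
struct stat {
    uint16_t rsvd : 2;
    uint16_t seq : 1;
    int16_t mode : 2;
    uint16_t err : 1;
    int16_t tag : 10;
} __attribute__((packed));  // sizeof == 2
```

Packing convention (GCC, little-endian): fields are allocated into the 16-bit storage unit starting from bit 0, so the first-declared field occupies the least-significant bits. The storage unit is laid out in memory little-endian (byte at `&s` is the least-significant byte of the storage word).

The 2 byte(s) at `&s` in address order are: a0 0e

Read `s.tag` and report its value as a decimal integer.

58

[0]=0xa0 [1]=0x0e (little-endian) → word 0x0ea0
rsvd [0+:2] = (word>>0) & 0x3 = 0
seq [2+:1] = (word>>2) & 0x1 = 0
mode [3+:2] = (word>>3) & 0x3 = 0
err [5+:1] = (word>>5) & 0x1 = 1
tag [6+:10] = (word>>6) & 0x3ff = 58  ←
tag signed 10b, MSB=0: value = 58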